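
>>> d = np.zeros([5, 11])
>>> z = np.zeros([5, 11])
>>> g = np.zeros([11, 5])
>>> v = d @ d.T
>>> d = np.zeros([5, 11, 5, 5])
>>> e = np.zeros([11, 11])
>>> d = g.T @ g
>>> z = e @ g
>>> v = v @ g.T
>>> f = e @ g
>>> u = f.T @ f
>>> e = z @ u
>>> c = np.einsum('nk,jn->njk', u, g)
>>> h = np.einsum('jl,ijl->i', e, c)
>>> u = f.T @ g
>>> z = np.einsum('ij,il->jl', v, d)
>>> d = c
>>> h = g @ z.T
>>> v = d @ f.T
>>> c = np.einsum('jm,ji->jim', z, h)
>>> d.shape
(5, 11, 5)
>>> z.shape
(11, 5)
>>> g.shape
(11, 5)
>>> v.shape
(5, 11, 11)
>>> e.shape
(11, 5)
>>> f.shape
(11, 5)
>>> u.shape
(5, 5)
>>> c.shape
(11, 11, 5)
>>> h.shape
(11, 11)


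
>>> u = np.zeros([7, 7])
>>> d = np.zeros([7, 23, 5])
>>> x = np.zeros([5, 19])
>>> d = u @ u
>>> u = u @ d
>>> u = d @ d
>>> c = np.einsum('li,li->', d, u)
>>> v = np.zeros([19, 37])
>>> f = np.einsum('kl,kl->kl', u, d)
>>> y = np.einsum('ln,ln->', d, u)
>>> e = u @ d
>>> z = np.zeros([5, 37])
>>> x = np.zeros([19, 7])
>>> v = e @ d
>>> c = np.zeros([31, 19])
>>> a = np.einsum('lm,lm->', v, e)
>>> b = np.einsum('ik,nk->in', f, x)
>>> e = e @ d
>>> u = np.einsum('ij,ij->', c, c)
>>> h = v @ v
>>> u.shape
()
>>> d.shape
(7, 7)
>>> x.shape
(19, 7)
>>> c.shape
(31, 19)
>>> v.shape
(7, 7)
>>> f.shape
(7, 7)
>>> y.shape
()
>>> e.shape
(7, 7)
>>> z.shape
(5, 37)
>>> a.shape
()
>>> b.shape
(7, 19)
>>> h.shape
(7, 7)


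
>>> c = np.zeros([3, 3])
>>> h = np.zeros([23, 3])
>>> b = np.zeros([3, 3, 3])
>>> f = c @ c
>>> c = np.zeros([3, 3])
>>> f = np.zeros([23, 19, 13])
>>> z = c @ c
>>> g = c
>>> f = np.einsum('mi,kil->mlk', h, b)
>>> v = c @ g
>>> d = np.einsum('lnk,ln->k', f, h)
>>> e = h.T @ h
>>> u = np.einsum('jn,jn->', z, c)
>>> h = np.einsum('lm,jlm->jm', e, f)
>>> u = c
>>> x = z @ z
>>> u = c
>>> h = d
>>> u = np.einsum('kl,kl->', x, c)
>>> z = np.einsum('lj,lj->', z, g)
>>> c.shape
(3, 3)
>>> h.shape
(3,)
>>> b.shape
(3, 3, 3)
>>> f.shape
(23, 3, 3)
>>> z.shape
()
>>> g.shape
(3, 3)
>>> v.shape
(3, 3)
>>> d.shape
(3,)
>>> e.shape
(3, 3)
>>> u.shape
()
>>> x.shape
(3, 3)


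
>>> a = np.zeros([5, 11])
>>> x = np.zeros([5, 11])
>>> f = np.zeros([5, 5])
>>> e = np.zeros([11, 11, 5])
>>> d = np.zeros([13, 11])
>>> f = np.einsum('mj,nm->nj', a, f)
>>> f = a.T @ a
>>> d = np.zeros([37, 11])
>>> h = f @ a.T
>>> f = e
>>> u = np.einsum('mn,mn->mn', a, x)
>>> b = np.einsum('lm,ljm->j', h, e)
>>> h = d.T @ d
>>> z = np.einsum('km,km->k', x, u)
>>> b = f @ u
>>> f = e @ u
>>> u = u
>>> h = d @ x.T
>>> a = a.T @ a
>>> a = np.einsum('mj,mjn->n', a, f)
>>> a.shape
(11,)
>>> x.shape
(5, 11)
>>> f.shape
(11, 11, 11)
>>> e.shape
(11, 11, 5)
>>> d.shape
(37, 11)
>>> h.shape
(37, 5)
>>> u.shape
(5, 11)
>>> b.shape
(11, 11, 11)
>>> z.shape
(5,)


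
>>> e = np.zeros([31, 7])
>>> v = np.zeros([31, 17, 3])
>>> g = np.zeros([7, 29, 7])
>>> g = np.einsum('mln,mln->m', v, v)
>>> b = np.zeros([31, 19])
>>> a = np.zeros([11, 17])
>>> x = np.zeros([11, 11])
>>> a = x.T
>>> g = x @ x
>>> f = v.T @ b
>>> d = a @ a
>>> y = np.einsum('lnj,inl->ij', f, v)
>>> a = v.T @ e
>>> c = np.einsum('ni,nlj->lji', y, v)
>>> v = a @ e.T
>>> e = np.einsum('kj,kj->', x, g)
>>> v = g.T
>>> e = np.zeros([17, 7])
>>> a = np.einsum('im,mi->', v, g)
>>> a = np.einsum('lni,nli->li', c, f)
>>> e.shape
(17, 7)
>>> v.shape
(11, 11)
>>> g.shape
(11, 11)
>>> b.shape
(31, 19)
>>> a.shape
(17, 19)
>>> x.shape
(11, 11)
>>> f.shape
(3, 17, 19)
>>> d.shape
(11, 11)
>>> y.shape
(31, 19)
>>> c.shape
(17, 3, 19)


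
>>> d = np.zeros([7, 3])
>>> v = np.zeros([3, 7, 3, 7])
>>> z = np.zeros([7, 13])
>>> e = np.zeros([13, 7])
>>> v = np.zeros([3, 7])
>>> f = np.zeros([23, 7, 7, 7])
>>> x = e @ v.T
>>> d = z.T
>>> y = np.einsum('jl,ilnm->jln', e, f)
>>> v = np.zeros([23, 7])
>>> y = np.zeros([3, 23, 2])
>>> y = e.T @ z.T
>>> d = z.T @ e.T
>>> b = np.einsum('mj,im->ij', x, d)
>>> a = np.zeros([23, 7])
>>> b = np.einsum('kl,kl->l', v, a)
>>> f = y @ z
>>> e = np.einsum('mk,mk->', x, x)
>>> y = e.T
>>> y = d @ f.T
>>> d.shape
(13, 13)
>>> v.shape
(23, 7)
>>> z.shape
(7, 13)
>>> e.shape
()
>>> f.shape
(7, 13)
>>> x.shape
(13, 3)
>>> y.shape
(13, 7)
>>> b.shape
(7,)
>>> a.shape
(23, 7)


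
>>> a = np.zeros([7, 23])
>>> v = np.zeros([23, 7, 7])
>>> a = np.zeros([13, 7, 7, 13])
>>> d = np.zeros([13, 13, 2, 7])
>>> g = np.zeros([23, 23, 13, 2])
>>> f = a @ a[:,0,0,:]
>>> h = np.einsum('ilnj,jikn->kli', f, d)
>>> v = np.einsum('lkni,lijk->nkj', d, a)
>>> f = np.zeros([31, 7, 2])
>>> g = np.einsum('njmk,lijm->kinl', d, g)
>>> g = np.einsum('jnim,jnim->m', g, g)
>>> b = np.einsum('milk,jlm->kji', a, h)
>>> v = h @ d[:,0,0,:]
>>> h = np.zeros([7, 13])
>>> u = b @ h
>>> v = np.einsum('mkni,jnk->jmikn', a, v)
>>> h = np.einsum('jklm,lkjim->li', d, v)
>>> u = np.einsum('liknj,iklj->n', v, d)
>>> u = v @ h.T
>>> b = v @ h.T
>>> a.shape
(13, 7, 7, 13)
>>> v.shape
(2, 13, 13, 7, 7)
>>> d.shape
(13, 13, 2, 7)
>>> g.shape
(23,)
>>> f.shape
(31, 7, 2)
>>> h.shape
(2, 7)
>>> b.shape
(2, 13, 13, 7, 2)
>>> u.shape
(2, 13, 13, 7, 2)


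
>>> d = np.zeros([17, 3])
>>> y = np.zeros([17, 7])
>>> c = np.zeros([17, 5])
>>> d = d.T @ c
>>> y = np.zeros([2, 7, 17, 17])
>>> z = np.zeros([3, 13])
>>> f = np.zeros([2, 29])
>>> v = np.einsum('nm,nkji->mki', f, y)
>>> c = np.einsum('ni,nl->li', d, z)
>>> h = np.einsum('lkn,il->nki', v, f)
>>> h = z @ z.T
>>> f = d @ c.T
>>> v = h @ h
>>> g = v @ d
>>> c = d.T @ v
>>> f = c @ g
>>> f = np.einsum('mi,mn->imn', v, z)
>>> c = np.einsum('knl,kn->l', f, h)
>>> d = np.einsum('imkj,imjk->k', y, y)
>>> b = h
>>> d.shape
(17,)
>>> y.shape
(2, 7, 17, 17)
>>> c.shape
(13,)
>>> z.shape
(3, 13)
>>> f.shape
(3, 3, 13)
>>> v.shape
(3, 3)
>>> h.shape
(3, 3)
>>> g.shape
(3, 5)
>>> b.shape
(3, 3)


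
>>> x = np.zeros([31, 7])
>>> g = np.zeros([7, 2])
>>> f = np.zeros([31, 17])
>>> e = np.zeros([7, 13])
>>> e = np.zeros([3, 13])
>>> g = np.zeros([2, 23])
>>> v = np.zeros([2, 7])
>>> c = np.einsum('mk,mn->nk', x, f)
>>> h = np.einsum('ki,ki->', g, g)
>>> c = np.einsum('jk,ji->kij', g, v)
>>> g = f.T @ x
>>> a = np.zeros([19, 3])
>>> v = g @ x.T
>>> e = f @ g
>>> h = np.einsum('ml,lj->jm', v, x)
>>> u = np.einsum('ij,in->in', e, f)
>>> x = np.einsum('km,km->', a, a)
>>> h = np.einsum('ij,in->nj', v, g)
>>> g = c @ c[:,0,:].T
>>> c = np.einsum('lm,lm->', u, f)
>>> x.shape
()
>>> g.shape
(23, 7, 23)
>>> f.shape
(31, 17)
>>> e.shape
(31, 7)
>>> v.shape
(17, 31)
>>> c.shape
()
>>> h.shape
(7, 31)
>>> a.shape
(19, 3)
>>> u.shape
(31, 17)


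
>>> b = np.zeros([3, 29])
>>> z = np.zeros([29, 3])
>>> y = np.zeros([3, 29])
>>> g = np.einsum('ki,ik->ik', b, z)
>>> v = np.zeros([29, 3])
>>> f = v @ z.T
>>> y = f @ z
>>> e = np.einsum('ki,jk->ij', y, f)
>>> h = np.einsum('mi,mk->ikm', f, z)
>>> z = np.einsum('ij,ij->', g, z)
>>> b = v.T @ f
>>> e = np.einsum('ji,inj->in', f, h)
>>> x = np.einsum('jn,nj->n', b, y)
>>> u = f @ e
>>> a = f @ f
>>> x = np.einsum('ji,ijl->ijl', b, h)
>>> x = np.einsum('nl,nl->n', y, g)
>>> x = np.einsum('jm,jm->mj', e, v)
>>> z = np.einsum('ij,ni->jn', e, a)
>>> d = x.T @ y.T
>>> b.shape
(3, 29)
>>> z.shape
(3, 29)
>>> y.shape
(29, 3)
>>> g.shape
(29, 3)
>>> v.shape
(29, 3)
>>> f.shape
(29, 29)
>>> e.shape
(29, 3)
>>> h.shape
(29, 3, 29)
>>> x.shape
(3, 29)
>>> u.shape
(29, 3)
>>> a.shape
(29, 29)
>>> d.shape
(29, 29)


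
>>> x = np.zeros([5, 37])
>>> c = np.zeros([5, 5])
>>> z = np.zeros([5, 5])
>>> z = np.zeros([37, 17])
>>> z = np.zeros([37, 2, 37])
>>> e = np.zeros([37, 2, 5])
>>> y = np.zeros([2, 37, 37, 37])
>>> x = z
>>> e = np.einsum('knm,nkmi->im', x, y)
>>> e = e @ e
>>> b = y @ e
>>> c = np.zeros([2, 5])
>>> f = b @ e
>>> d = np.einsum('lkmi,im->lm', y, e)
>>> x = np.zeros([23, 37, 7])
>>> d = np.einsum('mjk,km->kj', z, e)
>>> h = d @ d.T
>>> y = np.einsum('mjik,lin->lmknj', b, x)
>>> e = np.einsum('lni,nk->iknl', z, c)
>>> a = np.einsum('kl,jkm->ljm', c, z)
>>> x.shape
(23, 37, 7)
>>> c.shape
(2, 5)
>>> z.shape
(37, 2, 37)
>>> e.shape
(37, 5, 2, 37)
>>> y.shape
(23, 2, 37, 7, 37)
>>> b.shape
(2, 37, 37, 37)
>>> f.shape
(2, 37, 37, 37)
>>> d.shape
(37, 2)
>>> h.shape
(37, 37)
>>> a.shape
(5, 37, 37)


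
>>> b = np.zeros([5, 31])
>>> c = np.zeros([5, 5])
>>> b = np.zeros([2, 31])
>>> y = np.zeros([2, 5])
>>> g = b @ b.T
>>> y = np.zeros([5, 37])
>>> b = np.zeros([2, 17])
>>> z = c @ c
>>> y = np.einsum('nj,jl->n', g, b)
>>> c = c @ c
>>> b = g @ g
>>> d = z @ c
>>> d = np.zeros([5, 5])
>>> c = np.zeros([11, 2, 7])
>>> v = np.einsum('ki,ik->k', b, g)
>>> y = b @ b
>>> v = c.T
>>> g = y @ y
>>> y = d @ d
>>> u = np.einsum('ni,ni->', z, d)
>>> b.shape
(2, 2)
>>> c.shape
(11, 2, 7)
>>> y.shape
(5, 5)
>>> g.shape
(2, 2)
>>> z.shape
(5, 5)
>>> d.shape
(5, 5)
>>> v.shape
(7, 2, 11)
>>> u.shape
()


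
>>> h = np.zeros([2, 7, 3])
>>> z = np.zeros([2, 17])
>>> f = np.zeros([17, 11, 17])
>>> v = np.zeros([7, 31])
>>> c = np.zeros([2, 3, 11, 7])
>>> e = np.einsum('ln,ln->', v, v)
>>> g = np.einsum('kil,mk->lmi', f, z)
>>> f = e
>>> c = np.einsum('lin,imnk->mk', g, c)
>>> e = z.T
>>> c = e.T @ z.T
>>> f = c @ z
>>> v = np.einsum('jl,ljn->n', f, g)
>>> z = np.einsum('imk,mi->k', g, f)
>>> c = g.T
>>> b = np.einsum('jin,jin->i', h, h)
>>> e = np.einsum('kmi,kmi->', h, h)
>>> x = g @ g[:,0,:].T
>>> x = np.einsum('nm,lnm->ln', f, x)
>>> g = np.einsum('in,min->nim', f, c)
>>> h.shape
(2, 7, 3)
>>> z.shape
(11,)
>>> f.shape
(2, 17)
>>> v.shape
(11,)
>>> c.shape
(11, 2, 17)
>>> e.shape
()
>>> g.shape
(17, 2, 11)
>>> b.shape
(7,)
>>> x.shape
(17, 2)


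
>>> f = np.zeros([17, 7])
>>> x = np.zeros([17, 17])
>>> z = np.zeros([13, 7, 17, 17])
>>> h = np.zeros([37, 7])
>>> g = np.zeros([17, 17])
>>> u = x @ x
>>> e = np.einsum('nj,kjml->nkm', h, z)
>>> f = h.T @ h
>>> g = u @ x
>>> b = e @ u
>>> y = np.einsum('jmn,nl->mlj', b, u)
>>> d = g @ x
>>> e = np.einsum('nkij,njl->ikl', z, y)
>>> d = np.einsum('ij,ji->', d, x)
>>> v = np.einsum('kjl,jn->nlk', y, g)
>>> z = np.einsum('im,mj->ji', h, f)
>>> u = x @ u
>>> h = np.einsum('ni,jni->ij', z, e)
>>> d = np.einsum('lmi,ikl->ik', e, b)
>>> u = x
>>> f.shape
(7, 7)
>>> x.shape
(17, 17)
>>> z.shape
(7, 37)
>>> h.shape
(37, 17)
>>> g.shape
(17, 17)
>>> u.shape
(17, 17)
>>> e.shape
(17, 7, 37)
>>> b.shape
(37, 13, 17)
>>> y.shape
(13, 17, 37)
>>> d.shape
(37, 13)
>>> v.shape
(17, 37, 13)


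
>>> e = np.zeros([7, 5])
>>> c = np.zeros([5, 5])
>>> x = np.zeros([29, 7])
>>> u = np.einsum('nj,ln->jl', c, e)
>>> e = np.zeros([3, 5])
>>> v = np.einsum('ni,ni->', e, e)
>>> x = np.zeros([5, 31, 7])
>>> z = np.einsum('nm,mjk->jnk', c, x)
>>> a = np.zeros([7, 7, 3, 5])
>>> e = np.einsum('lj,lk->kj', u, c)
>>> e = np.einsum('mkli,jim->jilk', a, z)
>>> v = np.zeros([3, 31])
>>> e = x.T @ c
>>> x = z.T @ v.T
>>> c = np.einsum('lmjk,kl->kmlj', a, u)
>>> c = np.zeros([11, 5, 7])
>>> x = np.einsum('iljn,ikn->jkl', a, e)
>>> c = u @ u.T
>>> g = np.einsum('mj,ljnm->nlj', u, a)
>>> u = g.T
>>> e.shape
(7, 31, 5)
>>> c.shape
(5, 5)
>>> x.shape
(3, 31, 7)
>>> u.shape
(7, 7, 3)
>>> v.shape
(3, 31)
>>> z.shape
(31, 5, 7)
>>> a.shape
(7, 7, 3, 5)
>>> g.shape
(3, 7, 7)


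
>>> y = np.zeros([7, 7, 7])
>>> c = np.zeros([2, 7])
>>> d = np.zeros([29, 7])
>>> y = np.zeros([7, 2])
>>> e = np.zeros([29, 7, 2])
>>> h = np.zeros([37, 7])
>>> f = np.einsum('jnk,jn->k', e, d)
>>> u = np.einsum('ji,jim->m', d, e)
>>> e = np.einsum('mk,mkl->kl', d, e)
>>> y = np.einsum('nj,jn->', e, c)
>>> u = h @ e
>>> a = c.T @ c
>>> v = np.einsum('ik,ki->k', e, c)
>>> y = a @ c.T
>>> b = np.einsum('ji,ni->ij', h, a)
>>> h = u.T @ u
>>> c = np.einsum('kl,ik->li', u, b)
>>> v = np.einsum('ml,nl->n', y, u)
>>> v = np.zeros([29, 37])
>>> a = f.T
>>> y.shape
(7, 2)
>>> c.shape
(2, 7)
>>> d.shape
(29, 7)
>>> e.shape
(7, 2)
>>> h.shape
(2, 2)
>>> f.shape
(2,)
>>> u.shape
(37, 2)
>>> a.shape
(2,)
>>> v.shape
(29, 37)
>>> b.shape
(7, 37)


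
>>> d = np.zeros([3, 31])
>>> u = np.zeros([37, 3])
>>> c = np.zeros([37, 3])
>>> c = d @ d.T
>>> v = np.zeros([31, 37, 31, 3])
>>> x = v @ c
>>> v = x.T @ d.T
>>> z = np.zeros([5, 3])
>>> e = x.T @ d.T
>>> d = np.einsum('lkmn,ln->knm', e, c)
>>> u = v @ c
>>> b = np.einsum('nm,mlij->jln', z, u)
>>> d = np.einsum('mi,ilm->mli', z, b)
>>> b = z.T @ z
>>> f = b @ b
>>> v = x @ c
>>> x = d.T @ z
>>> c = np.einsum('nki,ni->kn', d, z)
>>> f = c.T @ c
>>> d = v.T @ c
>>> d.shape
(3, 31, 37, 5)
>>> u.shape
(3, 31, 37, 3)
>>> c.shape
(31, 5)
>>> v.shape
(31, 37, 31, 3)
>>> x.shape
(3, 31, 3)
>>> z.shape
(5, 3)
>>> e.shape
(3, 31, 37, 3)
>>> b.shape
(3, 3)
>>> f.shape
(5, 5)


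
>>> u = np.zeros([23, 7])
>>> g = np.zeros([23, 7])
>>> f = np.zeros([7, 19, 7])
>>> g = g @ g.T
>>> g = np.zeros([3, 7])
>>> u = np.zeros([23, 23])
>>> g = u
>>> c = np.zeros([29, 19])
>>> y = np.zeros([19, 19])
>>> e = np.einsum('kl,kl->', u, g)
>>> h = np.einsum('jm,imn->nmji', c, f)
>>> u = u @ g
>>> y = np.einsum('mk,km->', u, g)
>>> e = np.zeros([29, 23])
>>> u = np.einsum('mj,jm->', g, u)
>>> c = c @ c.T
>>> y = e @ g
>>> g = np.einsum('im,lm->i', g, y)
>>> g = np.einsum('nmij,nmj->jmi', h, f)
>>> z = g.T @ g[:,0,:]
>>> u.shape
()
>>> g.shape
(7, 19, 29)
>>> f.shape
(7, 19, 7)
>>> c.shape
(29, 29)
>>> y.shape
(29, 23)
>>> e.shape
(29, 23)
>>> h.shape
(7, 19, 29, 7)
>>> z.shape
(29, 19, 29)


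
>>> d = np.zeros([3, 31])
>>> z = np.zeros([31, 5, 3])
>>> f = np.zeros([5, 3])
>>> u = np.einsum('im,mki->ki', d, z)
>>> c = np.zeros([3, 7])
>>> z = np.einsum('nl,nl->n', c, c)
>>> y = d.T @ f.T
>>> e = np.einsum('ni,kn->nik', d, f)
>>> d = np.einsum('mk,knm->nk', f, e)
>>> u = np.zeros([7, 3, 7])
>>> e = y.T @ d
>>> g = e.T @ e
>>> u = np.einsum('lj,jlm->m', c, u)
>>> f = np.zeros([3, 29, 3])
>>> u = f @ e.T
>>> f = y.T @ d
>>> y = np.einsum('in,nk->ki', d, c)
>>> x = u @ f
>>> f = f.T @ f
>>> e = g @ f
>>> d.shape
(31, 3)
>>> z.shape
(3,)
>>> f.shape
(3, 3)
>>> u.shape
(3, 29, 5)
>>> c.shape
(3, 7)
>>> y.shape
(7, 31)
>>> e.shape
(3, 3)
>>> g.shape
(3, 3)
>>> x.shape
(3, 29, 3)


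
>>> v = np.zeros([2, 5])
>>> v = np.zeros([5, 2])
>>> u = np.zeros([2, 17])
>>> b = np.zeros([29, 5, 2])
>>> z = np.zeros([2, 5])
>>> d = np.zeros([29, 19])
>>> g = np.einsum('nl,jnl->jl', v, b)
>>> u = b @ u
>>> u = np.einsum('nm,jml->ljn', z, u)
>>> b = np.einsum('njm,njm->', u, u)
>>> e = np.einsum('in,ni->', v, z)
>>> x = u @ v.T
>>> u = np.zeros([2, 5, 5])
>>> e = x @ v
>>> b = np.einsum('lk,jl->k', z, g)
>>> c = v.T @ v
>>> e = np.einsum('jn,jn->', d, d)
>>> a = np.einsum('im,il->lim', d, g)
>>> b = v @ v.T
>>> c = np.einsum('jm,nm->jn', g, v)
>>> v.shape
(5, 2)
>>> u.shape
(2, 5, 5)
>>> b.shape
(5, 5)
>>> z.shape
(2, 5)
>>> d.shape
(29, 19)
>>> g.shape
(29, 2)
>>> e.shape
()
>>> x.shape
(17, 29, 5)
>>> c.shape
(29, 5)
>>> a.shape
(2, 29, 19)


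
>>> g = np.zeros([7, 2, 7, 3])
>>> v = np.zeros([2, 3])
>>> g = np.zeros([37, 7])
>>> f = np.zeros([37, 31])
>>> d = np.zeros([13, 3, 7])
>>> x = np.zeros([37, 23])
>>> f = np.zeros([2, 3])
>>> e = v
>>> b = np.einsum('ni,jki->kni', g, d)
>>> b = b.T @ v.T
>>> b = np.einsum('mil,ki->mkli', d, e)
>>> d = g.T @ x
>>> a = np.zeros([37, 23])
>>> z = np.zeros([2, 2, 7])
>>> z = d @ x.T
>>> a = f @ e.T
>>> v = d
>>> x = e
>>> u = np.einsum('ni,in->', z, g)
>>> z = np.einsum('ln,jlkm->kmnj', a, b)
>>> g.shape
(37, 7)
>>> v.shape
(7, 23)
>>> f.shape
(2, 3)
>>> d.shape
(7, 23)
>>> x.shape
(2, 3)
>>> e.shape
(2, 3)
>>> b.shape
(13, 2, 7, 3)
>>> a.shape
(2, 2)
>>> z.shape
(7, 3, 2, 13)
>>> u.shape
()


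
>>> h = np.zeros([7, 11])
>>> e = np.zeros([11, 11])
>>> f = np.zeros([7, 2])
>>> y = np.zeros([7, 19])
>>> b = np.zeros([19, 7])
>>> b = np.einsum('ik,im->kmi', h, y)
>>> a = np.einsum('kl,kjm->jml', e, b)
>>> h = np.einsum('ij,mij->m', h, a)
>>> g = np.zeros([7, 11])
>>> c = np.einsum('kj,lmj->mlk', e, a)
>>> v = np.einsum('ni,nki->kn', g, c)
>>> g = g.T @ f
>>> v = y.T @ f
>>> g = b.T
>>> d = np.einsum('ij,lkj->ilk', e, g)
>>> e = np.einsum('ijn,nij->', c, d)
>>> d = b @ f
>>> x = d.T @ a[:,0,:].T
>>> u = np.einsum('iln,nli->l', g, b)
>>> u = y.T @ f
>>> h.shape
(19,)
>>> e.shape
()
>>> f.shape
(7, 2)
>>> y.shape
(7, 19)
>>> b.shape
(11, 19, 7)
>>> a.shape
(19, 7, 11)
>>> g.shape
(7, 19, 11)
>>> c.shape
(7, 19, 11)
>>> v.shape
(19, 2)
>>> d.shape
(11, 19, 2)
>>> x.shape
(2, 19, 19)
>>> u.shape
(19, 2)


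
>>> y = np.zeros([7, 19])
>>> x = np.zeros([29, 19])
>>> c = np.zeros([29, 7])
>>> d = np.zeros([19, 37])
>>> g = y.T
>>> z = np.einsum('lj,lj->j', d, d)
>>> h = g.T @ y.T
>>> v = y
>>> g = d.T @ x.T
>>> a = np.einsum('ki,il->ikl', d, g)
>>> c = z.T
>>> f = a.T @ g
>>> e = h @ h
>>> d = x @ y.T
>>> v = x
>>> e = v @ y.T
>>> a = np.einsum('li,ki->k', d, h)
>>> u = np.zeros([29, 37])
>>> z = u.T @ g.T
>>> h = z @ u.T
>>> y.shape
(7, 19)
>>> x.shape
(29, 19)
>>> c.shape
(37,)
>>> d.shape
(29, 7)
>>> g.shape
(37, 29)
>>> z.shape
(37, 37)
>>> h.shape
(37, 29)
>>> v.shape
(29, 19)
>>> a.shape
(7,)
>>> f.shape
(29, 19, 29)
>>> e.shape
(29, 7)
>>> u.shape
(29, 37)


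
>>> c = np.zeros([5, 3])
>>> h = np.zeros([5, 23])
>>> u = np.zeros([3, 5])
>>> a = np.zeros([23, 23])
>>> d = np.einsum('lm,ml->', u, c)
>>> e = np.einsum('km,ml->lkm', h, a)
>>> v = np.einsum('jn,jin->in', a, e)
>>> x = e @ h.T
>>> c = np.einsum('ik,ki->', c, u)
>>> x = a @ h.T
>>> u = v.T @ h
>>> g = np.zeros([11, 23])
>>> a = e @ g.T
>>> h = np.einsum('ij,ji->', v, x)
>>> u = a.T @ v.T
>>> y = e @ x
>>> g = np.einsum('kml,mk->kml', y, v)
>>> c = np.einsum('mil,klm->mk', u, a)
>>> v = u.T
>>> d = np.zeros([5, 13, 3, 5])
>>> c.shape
(11, 23)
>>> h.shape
()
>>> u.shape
(11, 5, 5)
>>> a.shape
(23, 5, 11)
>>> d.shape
(5, 13, 3, 5)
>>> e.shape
(23, 5, 23)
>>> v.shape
(5, 5, 11)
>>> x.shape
(23, 5)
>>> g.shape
(23, 5, 5)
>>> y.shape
(23, 5, 5)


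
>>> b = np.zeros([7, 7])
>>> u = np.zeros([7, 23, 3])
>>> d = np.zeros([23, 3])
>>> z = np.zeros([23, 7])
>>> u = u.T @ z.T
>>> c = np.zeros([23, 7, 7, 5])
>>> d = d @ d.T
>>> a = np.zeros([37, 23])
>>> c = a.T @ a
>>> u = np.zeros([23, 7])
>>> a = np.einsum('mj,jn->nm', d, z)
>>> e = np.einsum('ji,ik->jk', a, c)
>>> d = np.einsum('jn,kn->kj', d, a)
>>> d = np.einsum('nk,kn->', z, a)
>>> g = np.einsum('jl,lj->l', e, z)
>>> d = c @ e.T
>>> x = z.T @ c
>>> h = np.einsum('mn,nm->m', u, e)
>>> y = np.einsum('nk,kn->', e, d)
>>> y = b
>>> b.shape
(7, 7)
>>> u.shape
(23, 7)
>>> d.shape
(23, 7)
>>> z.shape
(23, 7)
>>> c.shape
(23, 23)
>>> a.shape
(7, 23)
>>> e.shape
(7, 23)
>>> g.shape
(23,)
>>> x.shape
(7, 23)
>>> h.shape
(23,)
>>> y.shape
(7, 7)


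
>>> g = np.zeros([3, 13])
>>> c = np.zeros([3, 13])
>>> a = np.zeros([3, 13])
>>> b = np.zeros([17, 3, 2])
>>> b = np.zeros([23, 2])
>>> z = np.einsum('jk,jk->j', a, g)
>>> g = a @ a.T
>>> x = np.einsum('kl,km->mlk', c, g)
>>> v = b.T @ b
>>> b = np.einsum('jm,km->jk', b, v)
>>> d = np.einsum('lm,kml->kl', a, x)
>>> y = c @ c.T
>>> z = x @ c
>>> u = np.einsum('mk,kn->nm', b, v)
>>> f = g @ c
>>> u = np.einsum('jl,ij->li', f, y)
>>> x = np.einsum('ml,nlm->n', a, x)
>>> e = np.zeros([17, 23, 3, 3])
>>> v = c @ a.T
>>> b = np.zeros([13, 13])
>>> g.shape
(3, 3)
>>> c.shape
(3, 13)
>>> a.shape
(3, 13)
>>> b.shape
(13, 13)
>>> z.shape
(3, 13, 13)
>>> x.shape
(3,)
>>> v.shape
(3, 3)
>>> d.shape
(3, 3)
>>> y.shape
(3, 3)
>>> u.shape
(13, 3)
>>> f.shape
(3, 13)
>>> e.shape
(17, 23, 3, 3)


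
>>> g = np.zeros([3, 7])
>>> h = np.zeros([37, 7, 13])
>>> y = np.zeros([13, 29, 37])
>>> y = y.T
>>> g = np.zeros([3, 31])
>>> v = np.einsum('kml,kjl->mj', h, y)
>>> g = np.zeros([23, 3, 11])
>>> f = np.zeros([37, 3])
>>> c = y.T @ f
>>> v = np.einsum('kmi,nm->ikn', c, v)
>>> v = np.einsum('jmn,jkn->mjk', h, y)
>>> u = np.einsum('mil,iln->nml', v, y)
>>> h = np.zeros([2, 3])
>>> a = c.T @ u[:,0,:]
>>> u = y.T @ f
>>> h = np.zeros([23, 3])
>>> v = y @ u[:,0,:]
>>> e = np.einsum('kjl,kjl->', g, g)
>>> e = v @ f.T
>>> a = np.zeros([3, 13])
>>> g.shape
(23, 3, 11)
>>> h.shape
(23, 3)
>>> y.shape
(37, 29, 13)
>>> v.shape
(37, 29, 3)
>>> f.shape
(37, 3)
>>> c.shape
(13, 29, 3)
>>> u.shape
(13, 29, 3)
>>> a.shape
(3, 13)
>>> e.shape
(37, 29, 37)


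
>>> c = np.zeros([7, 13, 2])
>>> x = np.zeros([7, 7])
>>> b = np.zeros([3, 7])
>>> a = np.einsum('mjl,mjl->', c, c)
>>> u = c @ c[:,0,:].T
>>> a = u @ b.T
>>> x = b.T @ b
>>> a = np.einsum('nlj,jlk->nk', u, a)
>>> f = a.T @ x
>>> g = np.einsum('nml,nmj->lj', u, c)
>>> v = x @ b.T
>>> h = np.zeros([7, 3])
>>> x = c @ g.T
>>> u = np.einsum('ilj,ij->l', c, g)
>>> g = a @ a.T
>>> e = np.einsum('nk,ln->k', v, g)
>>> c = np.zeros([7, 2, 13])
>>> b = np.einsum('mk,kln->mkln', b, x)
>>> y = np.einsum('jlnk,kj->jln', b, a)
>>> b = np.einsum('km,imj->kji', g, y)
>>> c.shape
(7, 2, 13)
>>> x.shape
(7, 13, 7)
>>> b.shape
(7, 13, 3)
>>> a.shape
(7, 3)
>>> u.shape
(13,)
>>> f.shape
(3, 7)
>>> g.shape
(7, 7)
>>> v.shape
(7, 3)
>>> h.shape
(7, 3)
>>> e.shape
(3,)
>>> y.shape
(3, 7, 13)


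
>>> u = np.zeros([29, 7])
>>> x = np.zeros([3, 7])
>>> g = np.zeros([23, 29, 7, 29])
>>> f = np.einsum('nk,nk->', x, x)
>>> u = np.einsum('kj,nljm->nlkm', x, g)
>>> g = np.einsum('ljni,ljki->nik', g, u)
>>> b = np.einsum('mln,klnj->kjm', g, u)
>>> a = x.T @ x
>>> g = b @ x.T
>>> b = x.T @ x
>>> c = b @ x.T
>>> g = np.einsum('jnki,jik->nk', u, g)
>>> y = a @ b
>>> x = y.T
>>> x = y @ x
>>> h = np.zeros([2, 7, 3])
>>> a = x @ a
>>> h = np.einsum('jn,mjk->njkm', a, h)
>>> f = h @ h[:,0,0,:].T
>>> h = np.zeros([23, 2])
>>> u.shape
(23, 29, 3, 29)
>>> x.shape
(7, 7)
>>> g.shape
(29, 3)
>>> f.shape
(7, 7, 3, 7)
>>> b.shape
(7, 7)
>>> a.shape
(7, 7)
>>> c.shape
(7, 3)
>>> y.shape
(7, 7)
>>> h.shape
(23, 2)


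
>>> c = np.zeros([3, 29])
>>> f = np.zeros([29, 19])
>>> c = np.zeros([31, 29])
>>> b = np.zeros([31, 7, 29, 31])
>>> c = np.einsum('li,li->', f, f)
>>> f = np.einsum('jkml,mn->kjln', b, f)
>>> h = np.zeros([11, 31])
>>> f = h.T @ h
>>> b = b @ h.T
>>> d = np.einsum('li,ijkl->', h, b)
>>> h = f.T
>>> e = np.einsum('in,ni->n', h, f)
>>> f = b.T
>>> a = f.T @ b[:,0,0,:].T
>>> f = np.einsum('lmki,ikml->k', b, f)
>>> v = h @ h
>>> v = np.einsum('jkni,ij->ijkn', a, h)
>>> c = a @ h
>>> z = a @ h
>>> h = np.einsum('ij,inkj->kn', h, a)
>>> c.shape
(31, 7, 29, 31)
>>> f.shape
(29,)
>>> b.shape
(31, 7, 29, 11)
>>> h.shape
(29, 7)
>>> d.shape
()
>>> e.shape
(31,)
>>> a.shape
(31, 7, 29, 31)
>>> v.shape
(31, 31, 7, 29)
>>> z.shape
(31, 7, 29, 31)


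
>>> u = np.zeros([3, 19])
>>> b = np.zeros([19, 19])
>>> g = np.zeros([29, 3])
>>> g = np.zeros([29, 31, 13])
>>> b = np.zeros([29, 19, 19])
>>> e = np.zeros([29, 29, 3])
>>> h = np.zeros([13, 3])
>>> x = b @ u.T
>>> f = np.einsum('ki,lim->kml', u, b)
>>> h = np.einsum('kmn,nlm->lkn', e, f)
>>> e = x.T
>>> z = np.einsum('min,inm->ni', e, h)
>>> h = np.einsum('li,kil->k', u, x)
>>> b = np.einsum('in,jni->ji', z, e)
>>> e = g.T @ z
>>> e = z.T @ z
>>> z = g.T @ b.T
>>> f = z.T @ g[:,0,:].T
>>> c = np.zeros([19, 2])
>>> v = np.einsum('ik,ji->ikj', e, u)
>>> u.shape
(3, 19)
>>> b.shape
(3, 29)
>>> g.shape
(29, 31, 13)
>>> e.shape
(19, 19)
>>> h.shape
(29,)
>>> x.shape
(29, 19, 3)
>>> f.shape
(3, 31, 29)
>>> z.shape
(13, 31, 3)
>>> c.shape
(19, 2)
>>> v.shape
(19, 19, 3)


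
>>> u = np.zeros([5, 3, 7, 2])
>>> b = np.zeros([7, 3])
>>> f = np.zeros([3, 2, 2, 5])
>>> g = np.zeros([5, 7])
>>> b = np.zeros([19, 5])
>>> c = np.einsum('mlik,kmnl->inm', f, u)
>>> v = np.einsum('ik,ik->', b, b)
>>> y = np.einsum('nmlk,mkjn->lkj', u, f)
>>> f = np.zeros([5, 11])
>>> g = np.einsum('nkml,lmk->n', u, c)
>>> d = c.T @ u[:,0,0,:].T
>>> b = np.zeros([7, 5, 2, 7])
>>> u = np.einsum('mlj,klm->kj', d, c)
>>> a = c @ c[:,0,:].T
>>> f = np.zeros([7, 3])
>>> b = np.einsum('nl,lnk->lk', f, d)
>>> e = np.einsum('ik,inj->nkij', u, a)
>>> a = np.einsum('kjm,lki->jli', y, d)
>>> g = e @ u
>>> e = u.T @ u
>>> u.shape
(2, 5)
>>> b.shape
(3, 5)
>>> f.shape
(7, 3)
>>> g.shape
(7, 5, 2, 5)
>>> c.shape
(2, 7, 3)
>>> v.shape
()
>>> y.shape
(7, 2, 2)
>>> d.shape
(3, 7, 5)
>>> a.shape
(2, 3, 5)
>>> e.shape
(5, 5)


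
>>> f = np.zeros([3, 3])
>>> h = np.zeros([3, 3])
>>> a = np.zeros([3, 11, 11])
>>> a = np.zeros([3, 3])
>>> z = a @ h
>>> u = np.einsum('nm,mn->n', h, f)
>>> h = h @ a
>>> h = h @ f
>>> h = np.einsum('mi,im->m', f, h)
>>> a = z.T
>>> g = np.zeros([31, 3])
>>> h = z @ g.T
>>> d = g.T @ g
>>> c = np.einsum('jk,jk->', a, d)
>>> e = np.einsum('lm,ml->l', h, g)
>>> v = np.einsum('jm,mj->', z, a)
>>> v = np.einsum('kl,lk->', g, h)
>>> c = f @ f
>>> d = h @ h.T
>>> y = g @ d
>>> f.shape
(3, 3)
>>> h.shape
(3, 31)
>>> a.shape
(3, 3)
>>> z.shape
(3, 3)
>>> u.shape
(3,)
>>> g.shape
(31, 3)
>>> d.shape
(3, 3)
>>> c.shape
(3, 3)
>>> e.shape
(3,)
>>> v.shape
()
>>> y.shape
(31, 3)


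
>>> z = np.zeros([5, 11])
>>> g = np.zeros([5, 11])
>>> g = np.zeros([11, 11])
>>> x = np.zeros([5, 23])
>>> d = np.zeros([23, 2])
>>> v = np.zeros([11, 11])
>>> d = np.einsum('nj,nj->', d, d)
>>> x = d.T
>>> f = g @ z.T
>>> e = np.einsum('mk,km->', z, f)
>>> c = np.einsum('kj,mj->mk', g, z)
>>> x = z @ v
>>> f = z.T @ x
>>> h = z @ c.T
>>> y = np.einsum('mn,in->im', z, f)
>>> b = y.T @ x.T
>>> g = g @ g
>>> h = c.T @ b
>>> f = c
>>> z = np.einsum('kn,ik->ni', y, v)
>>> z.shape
(5, 11)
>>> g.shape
(11, 11)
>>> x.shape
(5, 11)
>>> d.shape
()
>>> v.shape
(11, 11)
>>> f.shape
(5, 11)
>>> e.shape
()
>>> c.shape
(5, 11)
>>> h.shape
(11, 5)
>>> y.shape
(11, 5)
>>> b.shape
(5, 5)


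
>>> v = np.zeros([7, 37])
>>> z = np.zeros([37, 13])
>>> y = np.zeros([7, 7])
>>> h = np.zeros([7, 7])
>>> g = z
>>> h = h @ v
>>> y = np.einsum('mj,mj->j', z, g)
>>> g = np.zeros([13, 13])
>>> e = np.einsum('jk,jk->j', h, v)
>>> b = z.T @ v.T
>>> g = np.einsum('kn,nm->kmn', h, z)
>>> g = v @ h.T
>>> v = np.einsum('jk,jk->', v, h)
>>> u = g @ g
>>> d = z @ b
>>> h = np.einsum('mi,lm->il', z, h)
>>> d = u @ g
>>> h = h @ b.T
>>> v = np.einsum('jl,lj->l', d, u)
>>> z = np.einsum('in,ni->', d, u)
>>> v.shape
(7,)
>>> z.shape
()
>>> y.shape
(13,)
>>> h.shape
(13, 13)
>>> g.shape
(7, 7)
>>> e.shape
(7,)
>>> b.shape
(13, 7)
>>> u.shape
(7, 7)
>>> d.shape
(7, 7)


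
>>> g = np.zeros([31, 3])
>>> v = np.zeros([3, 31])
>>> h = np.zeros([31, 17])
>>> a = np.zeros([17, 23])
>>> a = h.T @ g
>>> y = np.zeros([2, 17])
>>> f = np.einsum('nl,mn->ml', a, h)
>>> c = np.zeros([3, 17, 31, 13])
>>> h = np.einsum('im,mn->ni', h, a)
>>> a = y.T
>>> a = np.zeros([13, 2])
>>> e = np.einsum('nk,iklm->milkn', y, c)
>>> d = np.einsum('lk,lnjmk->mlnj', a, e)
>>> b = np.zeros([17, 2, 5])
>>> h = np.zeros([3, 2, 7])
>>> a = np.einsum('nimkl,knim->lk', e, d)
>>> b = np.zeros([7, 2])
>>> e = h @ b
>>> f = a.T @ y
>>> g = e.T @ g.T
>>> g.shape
(2, 2, 31)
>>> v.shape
(3, 31)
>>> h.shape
(3, 2, 7)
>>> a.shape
(2, 17)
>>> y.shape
(2, 17)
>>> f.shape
(17, 17)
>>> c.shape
(3, 17, 31, 13)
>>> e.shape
(3, 2, 2)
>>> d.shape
(17, 13, 3, 31)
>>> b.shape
(7, 2)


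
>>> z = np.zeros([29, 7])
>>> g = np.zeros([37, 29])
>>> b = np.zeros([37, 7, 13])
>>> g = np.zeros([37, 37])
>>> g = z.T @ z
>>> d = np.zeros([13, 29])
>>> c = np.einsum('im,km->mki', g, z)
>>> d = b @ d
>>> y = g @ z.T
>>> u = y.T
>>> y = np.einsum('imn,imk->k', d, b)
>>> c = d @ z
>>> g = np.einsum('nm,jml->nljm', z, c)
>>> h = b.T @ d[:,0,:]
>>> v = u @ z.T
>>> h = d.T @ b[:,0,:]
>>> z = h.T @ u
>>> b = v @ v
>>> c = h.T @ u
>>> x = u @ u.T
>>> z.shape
(13, 7, 7)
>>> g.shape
(29, 7, 37, 7)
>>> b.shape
(29, 29)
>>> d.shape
(37, 7, 29)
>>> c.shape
(13, 7, 7)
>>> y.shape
(13,)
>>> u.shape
(29, 7)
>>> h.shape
(29, 7, 13)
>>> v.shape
(29, 29)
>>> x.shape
(29, 29)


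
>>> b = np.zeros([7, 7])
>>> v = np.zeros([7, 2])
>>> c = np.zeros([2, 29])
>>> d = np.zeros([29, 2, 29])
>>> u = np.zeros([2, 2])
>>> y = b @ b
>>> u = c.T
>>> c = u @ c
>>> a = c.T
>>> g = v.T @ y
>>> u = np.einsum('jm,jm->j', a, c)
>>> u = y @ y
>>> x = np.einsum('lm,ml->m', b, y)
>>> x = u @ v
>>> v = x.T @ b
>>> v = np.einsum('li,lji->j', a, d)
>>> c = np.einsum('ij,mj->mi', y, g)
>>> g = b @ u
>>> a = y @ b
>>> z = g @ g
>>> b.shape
(7, 7)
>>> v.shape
(2,)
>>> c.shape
(2, 7)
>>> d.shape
(29, 2, 29)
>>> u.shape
(7, 7)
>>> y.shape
(7, 7)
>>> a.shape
(7, 7)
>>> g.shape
(7, 7)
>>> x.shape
(7, 2)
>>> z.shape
(7, 7)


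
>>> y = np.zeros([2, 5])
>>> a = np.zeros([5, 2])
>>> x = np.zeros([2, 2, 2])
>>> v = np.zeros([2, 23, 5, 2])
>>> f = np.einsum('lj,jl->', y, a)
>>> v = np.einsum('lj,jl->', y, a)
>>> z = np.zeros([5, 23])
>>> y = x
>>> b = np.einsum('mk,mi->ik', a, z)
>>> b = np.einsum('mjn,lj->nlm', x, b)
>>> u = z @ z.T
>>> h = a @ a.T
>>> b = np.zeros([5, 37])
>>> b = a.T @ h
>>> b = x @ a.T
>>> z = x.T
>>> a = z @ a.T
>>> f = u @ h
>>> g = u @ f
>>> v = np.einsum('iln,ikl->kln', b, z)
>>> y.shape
(2, 2, 2)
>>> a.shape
(2, 2, 5)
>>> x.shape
(2, 2, 2)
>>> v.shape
(2, 2, 5)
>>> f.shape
(5, 5)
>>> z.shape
(2, 2, 2)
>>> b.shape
(2, 2, 5)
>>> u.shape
(5, 5)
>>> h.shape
(5, 5)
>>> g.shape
(5, 5)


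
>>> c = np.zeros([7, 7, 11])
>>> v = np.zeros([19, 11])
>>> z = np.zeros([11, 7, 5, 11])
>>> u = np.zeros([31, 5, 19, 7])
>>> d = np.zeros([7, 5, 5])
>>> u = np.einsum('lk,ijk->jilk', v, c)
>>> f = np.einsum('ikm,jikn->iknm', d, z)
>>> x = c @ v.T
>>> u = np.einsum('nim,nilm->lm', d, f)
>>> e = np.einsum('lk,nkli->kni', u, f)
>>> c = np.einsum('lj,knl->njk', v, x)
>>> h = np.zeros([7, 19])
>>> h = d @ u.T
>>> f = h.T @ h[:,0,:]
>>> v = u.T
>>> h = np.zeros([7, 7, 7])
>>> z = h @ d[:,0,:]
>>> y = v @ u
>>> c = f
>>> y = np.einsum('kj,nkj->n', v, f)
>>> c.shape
(11, 5, 11)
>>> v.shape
(5, 11)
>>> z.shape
(7, 7, 5)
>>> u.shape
(11, 5)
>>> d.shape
(7, 5, 5)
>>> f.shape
(11, 5, 11)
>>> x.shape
(7, 7, 19)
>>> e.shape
(5, 7, 5)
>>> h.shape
(7, 7, 7)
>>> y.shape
(11,)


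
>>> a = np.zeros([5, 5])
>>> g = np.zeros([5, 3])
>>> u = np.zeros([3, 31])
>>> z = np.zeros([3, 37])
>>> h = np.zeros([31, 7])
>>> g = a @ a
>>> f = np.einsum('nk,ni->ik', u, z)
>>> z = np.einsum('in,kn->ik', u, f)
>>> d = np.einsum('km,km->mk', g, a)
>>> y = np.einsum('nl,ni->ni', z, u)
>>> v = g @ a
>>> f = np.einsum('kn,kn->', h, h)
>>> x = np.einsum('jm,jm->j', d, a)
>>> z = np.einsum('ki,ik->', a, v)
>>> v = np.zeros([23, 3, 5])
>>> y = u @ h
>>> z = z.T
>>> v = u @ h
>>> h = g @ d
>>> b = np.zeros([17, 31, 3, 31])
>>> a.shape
(5, 5)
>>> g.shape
(5, 5)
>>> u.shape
(3, 31)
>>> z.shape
()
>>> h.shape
(5, 5)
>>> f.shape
()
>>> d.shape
(5, 5)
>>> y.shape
(3, 7)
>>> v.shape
(3, 7)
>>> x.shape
(5,)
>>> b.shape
(17, 31, 3, 31)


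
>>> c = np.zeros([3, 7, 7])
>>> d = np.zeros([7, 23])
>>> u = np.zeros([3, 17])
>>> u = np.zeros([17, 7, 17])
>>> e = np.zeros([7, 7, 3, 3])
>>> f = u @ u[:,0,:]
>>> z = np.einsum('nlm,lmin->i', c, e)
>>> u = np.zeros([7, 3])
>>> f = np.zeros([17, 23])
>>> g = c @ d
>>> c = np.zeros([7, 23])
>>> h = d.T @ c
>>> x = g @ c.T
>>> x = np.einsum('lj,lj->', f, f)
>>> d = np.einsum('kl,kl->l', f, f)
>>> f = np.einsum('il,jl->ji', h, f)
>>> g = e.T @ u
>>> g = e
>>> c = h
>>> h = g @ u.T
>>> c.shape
(23, 23)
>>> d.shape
(23,)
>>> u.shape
(7, 3)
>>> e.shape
(7, 7, 3, 3)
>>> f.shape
(17, 23)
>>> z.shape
(3,)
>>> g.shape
(7, 7, 3, 3)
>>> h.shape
(7, 7, 3, 7)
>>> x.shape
()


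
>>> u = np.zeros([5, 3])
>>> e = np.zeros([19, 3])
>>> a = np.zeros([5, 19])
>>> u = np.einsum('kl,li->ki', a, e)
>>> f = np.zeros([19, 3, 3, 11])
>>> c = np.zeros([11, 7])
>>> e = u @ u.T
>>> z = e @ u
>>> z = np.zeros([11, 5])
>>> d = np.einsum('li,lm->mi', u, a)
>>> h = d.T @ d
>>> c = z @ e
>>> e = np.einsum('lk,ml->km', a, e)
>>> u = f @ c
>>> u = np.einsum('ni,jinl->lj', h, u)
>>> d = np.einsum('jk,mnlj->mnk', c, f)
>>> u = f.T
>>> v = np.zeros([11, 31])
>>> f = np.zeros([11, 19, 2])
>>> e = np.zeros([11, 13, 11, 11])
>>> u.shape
(11, 3, 3, 19)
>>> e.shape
(11, 13, 11, 11)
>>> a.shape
(5, 19)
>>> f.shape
(11, 19, 2)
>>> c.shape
(11, 5)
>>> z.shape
(11, 5)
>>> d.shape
(19, 3, 5)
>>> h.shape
(3, 3)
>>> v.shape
(11, 31)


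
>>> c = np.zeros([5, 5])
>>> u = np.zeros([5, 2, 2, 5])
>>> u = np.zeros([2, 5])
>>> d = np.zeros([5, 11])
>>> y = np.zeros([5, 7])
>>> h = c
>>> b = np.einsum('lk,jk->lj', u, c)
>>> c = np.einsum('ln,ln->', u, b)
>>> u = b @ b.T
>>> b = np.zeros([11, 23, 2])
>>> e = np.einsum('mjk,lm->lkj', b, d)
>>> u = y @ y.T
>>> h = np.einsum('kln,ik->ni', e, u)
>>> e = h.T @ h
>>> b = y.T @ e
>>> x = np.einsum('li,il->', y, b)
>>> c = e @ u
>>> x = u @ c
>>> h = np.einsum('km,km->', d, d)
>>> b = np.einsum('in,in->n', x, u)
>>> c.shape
(5, 5)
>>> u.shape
(5, 5)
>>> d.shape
(5, 11)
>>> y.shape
(5, 7)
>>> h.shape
()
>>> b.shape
(5,)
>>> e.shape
(5, 5)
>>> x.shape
(5, 5)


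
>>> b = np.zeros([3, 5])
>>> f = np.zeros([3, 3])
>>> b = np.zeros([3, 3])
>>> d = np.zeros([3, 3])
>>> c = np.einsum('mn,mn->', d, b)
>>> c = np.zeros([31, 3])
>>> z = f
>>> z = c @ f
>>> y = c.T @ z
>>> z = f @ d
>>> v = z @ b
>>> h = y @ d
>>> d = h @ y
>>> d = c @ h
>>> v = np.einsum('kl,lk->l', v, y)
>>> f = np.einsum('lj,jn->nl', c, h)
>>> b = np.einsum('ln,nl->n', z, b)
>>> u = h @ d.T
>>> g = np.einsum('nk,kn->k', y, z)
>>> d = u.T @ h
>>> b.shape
(3,)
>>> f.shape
(3, 31)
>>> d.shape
(31, 3)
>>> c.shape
(31, 3)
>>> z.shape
(3, 3)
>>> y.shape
(3, 3)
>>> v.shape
(3,)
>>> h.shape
(3, 3)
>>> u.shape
(3, 31)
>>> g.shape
(3,)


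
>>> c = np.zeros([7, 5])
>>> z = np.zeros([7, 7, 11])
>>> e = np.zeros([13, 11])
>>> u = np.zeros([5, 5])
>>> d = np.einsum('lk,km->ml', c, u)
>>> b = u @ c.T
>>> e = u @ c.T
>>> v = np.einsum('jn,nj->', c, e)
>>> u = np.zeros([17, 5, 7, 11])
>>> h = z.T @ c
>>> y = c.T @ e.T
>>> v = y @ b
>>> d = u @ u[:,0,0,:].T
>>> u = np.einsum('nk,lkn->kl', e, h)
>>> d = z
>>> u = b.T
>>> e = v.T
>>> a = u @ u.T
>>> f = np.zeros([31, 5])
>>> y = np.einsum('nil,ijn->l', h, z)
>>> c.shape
(7, 5)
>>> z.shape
(7, 7, 11)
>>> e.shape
(7, 5)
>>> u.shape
(7, 5)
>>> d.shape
(7, 7, 11)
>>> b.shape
(5, 7)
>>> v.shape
(5, 7)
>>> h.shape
(11, 7, 5)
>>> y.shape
(5,)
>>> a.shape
(7, 7)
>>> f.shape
(31, 5)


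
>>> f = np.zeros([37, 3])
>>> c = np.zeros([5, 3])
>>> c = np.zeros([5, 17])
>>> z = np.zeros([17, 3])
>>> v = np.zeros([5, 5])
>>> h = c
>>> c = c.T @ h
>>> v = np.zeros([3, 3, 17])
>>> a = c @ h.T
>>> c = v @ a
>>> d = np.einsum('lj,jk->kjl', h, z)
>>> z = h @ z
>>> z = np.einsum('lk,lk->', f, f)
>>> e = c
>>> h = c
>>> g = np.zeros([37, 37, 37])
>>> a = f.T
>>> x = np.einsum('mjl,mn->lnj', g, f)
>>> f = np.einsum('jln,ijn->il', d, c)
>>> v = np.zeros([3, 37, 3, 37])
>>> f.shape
(3, 17)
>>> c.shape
(3, 3, 5)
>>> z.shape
()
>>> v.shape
(3, 37, 3, 37)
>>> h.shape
(3, 3, 5)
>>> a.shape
(3, 37)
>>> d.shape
(3, 17, 5)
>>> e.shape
(3, 3, 5)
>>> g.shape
(37, 37, 37)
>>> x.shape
(37, 3, 37)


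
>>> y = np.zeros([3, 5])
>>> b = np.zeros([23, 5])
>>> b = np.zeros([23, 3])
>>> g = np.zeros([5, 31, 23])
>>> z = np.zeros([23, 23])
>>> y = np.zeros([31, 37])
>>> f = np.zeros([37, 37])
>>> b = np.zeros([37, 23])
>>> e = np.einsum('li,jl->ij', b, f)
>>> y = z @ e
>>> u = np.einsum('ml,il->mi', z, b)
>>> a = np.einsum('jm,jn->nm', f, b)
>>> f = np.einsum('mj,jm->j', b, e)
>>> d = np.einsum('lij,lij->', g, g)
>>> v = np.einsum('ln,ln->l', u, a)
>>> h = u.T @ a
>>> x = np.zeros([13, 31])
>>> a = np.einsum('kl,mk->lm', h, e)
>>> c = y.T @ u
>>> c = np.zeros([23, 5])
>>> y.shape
(23, 37)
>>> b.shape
(37, 23)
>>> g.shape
(5, 31, 23)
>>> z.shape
(23, 23)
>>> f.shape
(23,)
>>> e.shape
(23, 37)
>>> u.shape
(23, 37)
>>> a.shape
(37, 23)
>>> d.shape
()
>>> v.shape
(23,)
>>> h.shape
(37, 37)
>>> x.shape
(13, 31)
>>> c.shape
(23, 5)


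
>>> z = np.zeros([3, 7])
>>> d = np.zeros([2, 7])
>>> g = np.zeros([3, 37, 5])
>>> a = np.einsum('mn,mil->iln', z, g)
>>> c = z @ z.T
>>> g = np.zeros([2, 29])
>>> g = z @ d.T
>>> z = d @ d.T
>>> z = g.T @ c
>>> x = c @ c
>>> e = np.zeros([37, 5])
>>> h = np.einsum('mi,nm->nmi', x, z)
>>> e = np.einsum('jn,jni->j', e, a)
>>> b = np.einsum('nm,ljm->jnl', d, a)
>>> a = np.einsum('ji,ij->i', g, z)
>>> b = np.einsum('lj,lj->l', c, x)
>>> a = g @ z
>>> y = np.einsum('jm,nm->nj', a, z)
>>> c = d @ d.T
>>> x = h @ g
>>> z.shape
(2, 3)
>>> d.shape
(2, 7)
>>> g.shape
(3, 2)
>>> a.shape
(3, 3)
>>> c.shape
(2, 2)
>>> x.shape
(2, 3, 2)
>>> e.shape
(37,)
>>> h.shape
(2, 3, 3)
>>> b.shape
(3,)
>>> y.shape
(2, 3)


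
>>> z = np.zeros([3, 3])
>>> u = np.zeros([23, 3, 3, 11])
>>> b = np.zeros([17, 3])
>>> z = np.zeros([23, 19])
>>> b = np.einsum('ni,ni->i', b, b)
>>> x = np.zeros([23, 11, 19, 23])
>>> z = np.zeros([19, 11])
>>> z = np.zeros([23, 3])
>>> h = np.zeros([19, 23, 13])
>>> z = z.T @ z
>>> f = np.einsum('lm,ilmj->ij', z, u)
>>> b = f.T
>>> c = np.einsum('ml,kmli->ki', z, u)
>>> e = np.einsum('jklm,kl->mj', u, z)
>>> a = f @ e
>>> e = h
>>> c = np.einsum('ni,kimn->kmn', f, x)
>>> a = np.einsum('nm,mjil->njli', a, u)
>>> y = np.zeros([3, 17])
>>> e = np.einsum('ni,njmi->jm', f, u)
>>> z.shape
(3, 3)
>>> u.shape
(23, 3, 3, 11)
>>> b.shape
(11, 23)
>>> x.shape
(23, 11, 19, 23)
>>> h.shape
(19, 23, 13)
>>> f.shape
(23, 11)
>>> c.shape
(23, 19, 23)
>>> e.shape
(3, 3)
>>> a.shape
(23, 3, 11, 3)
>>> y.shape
(3, 17)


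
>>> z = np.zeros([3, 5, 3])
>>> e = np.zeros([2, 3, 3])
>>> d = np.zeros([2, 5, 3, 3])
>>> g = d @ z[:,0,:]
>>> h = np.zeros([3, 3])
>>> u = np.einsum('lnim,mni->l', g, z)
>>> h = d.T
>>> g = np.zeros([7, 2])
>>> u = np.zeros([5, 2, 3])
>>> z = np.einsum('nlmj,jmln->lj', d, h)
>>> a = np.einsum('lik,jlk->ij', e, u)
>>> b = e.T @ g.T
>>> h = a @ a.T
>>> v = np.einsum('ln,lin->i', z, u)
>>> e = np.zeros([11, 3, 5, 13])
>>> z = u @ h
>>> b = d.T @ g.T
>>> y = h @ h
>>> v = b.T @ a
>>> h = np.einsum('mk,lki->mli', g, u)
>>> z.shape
(5, 2, 3)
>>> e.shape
(11, 3, 5, 13)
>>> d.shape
(2, 5, 3, 3)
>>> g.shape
(7, 2)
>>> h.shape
(7, 5, 3)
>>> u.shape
(5, 2, 3)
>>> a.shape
(3, 5)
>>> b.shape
(3, 3, 5, 7)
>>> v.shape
(7, 5, 3, 5)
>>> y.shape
(3, 3)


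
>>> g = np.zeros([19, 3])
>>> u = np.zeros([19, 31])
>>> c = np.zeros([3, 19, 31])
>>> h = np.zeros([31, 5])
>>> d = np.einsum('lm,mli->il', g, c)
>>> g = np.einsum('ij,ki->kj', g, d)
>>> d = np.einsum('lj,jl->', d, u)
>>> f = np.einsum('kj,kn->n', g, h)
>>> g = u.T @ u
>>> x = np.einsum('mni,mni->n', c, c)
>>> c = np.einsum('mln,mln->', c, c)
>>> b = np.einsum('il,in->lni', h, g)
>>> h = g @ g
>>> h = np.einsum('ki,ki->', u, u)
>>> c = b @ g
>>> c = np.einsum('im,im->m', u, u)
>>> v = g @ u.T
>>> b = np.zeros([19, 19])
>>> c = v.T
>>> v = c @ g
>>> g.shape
(31, 31)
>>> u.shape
(19, 31)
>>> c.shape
(19, 31)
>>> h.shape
()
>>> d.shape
()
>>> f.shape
(5,)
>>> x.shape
(19,)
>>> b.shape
(19, 19)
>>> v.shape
(19, 31)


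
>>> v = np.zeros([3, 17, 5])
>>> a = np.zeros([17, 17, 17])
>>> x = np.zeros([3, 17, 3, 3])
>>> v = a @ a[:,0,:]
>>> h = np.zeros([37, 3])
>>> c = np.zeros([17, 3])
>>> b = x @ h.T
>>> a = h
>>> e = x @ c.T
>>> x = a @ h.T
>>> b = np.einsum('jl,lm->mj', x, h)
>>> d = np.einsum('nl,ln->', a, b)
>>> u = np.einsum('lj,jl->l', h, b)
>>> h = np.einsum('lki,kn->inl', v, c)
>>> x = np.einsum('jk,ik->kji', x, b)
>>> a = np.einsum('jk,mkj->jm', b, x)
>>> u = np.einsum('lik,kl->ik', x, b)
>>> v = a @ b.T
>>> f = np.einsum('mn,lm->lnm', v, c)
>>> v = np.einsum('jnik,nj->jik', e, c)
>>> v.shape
(3, 3, 17)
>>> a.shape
(3, 37)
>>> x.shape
(37, 37, 3)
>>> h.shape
(17, 3, 17)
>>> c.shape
(17, 3)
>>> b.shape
(3, 37)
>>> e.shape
(3, 17, 3, 17)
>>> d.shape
()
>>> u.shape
(37, 3)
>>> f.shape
(17, 3, 3)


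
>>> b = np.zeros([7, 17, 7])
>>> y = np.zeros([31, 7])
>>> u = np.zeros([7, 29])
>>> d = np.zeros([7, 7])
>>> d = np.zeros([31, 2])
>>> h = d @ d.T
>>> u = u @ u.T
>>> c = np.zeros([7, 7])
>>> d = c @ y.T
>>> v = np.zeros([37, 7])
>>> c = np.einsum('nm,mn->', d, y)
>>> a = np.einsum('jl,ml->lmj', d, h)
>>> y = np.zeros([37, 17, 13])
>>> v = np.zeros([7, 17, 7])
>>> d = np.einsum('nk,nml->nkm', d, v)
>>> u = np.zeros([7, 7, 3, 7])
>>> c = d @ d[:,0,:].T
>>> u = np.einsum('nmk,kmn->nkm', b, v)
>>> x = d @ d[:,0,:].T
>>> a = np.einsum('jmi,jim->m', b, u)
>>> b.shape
(7, 17, 7)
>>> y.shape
(37, 17, 13)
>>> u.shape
(7, 7, 17)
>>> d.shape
(7, 31, 17)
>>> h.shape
(31, 31)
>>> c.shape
(7, 31, 7)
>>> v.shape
(7, 17, 7)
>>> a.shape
(17,)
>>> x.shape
(7, 31, 7)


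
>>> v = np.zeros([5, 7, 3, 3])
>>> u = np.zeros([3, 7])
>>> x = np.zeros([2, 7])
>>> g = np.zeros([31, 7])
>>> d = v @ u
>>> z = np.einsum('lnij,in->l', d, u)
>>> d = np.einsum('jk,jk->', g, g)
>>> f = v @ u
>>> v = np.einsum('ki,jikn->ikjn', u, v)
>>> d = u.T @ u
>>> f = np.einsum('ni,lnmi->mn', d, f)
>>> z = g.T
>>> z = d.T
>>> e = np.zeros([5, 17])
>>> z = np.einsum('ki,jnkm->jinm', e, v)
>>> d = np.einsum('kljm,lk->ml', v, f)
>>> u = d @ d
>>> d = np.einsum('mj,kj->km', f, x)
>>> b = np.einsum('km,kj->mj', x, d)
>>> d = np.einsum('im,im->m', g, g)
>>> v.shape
(7, 3, 5, 3)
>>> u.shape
(3, 3)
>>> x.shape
(2, 7)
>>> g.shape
(31, 7)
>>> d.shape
(7,)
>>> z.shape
(7, 17, 3, 3)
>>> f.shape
(3, 7)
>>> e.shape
(5, 17)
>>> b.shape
(7, 3)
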